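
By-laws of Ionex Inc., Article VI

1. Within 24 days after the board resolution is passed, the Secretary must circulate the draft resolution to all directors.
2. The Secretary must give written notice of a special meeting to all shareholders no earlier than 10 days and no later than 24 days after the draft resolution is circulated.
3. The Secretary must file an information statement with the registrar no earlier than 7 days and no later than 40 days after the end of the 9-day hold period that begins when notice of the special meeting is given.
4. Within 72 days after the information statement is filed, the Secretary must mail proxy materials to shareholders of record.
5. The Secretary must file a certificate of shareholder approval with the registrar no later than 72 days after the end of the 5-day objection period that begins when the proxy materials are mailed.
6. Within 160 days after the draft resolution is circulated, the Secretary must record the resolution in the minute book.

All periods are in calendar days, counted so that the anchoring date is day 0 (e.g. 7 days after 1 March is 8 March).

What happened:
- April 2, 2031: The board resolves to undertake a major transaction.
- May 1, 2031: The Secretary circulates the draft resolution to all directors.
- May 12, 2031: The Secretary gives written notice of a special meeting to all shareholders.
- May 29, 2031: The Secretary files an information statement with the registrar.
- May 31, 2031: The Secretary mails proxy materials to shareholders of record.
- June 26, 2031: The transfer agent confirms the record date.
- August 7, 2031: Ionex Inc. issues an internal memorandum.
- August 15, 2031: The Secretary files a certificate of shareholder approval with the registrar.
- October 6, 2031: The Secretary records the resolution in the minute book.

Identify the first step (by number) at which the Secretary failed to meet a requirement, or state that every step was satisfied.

Step 1

(1) due by April 2, 2031 + 24 days = April 26, 2031; not done until May 1, 2031, 5 days after the deadline.
No need to go further; step 1 was not satisfied.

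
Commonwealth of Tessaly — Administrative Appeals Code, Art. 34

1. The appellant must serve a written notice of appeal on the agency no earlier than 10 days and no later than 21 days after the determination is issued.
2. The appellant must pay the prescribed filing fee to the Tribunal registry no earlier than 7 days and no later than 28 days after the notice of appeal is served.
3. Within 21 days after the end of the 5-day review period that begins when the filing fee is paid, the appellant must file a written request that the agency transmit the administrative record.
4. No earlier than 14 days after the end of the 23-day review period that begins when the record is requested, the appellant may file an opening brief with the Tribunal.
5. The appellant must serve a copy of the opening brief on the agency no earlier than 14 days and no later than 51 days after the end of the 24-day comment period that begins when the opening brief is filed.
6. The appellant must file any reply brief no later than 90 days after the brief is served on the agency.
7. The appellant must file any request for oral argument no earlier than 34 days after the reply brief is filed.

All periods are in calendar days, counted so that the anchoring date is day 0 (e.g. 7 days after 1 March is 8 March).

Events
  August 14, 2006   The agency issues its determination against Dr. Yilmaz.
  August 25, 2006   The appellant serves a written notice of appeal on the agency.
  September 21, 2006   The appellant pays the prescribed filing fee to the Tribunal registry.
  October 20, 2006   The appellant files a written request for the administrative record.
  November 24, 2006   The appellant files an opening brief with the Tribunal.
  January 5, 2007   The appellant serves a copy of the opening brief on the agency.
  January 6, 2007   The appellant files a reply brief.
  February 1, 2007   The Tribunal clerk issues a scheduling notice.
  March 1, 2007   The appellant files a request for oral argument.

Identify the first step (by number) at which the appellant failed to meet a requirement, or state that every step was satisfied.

Step 1: the window is 10–21 days after August 14, 2006 (when the determination is issued), so August 24, 2006 through September 4, 2006; August 25, 2006 falls inside that range.
Step 2: the window is 7–28 days after August 25, 2006 (when the notice of appeal is served), so September 1, 2006 through September 22, 2006; September 21, 2006 falls inside that range.
Step 3: 21 days after September 26, 2006 (end of the 5-day review period, which began when the filing fee is paid on September 21, 2006) is October 17, 2006; done October 20, 2006 — 3 days late.
The procedure was therefore not followed at step 3.

Step 3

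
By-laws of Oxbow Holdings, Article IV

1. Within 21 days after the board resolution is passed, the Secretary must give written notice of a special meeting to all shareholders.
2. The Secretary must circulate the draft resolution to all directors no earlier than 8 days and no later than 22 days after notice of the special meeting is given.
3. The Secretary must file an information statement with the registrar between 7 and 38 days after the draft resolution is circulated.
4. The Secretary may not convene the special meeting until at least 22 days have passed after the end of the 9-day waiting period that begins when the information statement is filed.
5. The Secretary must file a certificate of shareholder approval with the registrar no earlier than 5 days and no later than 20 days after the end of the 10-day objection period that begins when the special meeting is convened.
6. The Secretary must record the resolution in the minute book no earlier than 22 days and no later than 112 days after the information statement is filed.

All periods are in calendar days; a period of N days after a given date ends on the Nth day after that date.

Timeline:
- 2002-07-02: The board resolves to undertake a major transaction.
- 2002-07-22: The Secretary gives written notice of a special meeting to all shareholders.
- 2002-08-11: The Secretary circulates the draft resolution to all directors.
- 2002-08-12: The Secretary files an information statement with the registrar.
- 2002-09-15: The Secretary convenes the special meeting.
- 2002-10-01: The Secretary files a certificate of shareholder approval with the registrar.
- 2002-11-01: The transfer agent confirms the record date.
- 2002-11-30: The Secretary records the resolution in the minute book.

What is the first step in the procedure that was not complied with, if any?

Step 3

Step 1 — counting 21 days from 2002-07-02 (when the board resolution is passed) gives a deadline of 2002-07-23; 2002-07-22 is within that limit.
Step 2 — 8 and 22 days from 2002-07-22 (when notice of the special meeting is given) are 2002-07-30 and 2002-08-13 respectively; done 2002-08-11 — within the window.
Step 3 — 7 and 38 days from 2002-08-11 (when the draft resolution is circulated) are 2002-08-18 and 2002-09-18 respectively; 2002-08-12 is 6 days too early.
The analysis stops there.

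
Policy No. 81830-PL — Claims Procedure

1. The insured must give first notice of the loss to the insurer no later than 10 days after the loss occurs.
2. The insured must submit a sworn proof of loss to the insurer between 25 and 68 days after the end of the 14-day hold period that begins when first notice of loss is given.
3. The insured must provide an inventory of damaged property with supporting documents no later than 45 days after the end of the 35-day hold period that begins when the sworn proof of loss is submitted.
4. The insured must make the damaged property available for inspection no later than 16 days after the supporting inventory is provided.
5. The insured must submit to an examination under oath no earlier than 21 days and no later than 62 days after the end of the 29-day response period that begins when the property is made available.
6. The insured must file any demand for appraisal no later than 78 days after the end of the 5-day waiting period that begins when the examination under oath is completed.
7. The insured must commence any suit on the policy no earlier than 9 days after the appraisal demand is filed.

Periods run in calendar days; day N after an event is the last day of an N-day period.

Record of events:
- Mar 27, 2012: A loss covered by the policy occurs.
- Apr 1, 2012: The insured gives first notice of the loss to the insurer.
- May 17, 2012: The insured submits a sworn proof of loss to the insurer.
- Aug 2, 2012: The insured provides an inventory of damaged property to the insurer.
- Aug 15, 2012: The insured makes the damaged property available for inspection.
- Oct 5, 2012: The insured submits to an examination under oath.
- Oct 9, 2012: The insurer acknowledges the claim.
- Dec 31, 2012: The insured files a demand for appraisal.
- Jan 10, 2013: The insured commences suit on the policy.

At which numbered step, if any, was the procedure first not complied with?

Step 6

(1) due by Mar 27, 2012 + 10 days = Apr 6, 2012; done Apr 1, 2012 — timely.
(2) the permitted window runs from Apr 15, 2012 + 25 = May 10, 2012 to Apr 15, 2012 + 68 = Jun 22, 2012; May 17, 2012 falls inside that range.
(3) due by Jun 21, 2012 + 45 days = Aug 5, 2012; Aug 2, 2012 is within that limit.
(4) due by Aug 2, 2012 + 16 days = Aug 18, 2012; done Aug 15, 2012 — timely.
(5) the permitted window runs from Sep 13, 2012 + 21 = Oct 4, 2012 to Sep 13, 2012 + 62 = Nov 14, 2012; done Oct 5, 2012, which is between those dates.
(6) due by Oct 10, 2012 + 78 days = Dec 27, 2012; Dec 31, 2012 misses that deadline by 4 days.
The analysis stops there.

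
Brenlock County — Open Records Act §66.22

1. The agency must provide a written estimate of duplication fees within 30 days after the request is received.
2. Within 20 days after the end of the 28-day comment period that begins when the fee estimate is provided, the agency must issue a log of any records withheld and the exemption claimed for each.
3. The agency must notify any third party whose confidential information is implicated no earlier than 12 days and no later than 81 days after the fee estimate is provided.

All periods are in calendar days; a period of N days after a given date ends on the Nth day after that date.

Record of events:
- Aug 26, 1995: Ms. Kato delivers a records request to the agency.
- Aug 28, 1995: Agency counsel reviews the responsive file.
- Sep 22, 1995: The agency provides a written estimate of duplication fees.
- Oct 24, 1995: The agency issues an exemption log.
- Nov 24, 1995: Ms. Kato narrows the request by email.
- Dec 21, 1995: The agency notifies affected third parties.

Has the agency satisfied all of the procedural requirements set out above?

No

Step 1 — counting 30 days from Aug 26, 1995 (when the request is received) gives a deadline of Sep 25, 1995; done Sep 22, 1995 — timely.
Step 2 — counting 20 days from Oct 20, 1995 (end of the 28-day comment period, which began when the fee estimate is provided on Sep 22, 1995) gives a deadline of Nov 9, 1995; done Oct 24, 1995 — timely.
Step 3 — 12 and 81 days from Sep 22, 1995 (when the fee estimate is provided) are Oct 4, 1995 and Dec 12, 1995 respectively; done Dec 21, 1995 — 9 days after the window closed.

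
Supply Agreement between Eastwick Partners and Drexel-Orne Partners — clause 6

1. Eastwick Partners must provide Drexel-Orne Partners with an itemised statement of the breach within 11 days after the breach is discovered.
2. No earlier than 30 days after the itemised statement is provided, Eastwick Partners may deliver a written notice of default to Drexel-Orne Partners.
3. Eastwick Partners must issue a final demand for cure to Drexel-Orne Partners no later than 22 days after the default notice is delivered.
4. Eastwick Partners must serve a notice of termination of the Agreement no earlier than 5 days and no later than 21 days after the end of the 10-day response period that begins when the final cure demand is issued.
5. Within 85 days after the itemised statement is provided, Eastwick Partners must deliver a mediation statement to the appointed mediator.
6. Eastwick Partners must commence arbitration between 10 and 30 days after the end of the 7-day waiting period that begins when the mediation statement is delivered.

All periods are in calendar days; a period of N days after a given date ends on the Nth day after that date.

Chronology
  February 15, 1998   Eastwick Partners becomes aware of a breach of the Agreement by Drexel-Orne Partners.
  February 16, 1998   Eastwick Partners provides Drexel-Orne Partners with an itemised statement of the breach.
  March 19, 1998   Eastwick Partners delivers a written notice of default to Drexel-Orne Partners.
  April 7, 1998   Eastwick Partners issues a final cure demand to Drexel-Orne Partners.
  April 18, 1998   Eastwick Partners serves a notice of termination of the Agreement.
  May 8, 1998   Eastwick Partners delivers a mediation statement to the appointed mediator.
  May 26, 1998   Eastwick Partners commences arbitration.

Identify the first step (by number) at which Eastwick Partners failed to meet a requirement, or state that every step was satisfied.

Step 1: 11 days after February 15, 1998 (when the breach is discovered) is February 26, 1998; completed February 16, 1998, before the deadline.
Step 2: the earliest permitted date is 30 days after February 16, 1998 (when the itemised statement is provided), i.e. March 18, 1998; done March 19, 1998 — permitted.
Step 3: 22 days after March 19, 1998 (when the default notice is delivered) is April 10, 1998; done April 7, 1998 — timely.
Step 4: the window is 5–21 days after April 17, 1998 (end of the 10-day response period, which began when the final cure demand is issued on April 7, 1998), so April 22, 1998 through May 8, 1998; April 18, 1998 is 4 days too early.
The procedure was therefore not followed at step 4.

Step 4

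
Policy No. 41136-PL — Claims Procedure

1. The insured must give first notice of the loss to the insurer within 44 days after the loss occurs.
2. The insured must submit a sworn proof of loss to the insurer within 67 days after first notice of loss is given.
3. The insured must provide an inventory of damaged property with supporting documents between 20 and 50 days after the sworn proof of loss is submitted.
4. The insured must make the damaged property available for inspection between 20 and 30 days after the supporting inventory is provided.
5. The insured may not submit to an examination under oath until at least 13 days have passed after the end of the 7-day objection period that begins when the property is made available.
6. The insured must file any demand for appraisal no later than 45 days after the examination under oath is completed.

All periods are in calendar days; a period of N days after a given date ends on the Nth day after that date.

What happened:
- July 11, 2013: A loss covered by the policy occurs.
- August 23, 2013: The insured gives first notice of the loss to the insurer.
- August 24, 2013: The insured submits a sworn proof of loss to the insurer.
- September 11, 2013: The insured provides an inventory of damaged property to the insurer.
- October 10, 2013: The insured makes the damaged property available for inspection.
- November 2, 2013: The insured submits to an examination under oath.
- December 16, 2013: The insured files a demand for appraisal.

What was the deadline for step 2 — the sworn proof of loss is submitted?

October 29, 2013

Step 2 runs from August 23, 2013, when first notice of loss is given. 67 days after August 23, 2013 is October 29, 2013.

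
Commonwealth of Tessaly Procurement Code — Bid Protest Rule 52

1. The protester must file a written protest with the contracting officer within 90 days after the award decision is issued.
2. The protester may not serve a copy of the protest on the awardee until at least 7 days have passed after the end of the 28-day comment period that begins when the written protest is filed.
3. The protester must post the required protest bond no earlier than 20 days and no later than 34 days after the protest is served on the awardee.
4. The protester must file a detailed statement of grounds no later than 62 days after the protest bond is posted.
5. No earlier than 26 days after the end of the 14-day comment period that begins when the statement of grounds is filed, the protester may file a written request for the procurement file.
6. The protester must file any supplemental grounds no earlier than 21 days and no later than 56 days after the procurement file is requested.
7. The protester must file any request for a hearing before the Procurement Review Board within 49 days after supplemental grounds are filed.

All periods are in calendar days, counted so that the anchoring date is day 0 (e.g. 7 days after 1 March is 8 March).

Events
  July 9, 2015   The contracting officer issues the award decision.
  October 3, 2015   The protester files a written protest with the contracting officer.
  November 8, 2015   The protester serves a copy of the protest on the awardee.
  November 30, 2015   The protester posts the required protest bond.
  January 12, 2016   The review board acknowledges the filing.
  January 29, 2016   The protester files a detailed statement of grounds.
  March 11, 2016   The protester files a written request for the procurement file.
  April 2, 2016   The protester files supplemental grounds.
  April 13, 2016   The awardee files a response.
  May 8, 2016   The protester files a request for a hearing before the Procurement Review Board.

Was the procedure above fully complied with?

Yes

Step 1 — counting 90 days from July 9, 2015 (when the award decision is issued) gives a deadline of October 7, 2015; done October 3, 2015 — timely.
Step 2 — must wait 7 days from October 31, 2015 (end of the 28-day comment period, which began when the written protest is filed on October 3, 2015), so not before November 7, 2015; November 8, 2015 is on or after that date.
Step 3 — 20 and 34 days from November 8, 2015 (when the protest is served on the awardee) are November 28, 2015 and December 12, 2015 respectively; November 30, 2015 falls inside that range.
Step 4 — counting 62 days from November 30, 2015 (when the protest bond is posted) gives a deadline of January 31, 2016; January 29, 2016 is within that limit.
Step 5 — must wait 26 days from February 12, 2016 (end of the 14-day comment period, which began when the statement of grounds is filed on January 29, 2016), so not before March 9, 2016; done March 11, 2016, after the minimum wait.
Step 6 — 21 and 56 days from March 11, 2016 (when the procurement file is requested) are April 1, 2016 and May 6, 2016 respectively; done April 2, 2016, which is between those dates.
Step 7 — counting 49 days from April 2, 2016 (when supplemental grounds are filed) gives a deadline of May 21, 2016; May 8, 2016 is within that limit.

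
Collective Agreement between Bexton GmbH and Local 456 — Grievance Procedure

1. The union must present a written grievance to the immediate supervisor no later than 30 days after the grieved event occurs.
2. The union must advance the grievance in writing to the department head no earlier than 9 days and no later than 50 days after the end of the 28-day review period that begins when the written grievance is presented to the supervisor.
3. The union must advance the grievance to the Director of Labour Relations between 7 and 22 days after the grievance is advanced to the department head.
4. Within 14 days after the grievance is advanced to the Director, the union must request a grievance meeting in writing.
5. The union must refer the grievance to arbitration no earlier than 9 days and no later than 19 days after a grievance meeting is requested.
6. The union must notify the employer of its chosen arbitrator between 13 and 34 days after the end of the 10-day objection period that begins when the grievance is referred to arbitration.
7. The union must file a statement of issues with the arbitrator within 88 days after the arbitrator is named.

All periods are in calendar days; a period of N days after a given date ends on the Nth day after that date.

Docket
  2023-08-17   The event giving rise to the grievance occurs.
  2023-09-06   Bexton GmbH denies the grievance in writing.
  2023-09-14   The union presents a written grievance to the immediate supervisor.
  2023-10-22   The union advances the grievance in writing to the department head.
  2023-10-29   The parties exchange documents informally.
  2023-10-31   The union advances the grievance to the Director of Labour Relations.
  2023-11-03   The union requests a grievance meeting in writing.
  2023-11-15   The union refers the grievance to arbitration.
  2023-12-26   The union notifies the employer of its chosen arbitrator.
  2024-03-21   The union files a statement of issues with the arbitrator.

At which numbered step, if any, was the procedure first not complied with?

Step 1 — counting 30 days from 2023-08-17 (when the grieved event occurs) gives a deadline of 2023-09-16; completed 2023-09-14, before the deadline.
Step 2 — 9 and 50 days from 2023-10-12 (end of the 28-day review period, which began when the written grievance is presented to the supervisor on 2023-09-14) are 2023-10-21 and 2023-12-01 respectively; 2023-10-22 falls inside that range.
Step 3 — 7 and 22 days from 2023-10-22 (when the grievance is advanced to the department head) are 2023-10-29 and 2023-11-13 respectively; done 2023-10-31, which is between those dates.
Step 4 — counting 14 days from 2023-10-31 (when the grievance is advanced to the Director) gives a deadline of 2023-11-14; completed 2023-11-03, before the deadline.
Step 5 — 9 and 19 days from 2023-11-03 (when a grievance meeting is requested) are 2023-11-12 and 2023-11-22 respectively; done 2023-11-15, which is between those dates.
Step 6 — 13 and 34 days from 2023-11-25 (end of the 10-day objection period, which began when the grievance is referred to arbitration on 2023-11-15) are 2023-12-08 and 2023-12-29 respectively; done 2023-12-26, which is between those dates.
Step 7 — counting 88 days from 2023-12-26 (when the arbitrator is named) gives a deadline of 2024-03-23; completed 2024-03-21, before the deadline.

None — every step was satisfied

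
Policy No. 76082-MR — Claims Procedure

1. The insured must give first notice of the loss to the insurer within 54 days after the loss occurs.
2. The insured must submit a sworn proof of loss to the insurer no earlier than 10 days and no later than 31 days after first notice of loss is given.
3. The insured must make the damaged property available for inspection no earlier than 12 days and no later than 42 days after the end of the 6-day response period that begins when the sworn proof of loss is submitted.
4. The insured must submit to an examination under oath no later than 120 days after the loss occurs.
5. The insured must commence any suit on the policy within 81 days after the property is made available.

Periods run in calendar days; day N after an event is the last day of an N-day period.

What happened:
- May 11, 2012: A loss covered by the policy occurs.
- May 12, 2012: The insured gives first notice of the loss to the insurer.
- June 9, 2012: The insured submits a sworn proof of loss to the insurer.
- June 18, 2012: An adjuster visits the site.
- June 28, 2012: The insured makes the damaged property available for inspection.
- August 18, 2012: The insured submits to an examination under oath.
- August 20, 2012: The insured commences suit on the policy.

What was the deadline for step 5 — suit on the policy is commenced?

Step 5 runs from June 28, 2012, when the property is made available. 81 days after June 28, 2012 is September 17, 2012.

September 17, 2012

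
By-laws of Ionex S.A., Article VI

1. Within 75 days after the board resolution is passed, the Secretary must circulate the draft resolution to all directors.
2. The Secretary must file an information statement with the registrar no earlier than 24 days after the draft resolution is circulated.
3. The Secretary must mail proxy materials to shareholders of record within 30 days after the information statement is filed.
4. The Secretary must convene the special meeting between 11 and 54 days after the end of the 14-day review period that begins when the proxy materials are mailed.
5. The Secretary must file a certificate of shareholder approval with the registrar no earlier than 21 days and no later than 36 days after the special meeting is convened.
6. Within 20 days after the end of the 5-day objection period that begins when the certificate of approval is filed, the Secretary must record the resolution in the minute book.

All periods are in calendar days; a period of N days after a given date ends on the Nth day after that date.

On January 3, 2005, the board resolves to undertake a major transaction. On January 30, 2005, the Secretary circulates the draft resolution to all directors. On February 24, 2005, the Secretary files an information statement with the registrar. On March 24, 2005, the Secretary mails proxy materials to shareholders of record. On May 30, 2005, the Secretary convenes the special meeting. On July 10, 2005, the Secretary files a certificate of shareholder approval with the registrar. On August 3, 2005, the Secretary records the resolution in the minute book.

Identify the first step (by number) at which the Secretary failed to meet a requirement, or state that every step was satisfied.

Step 1 — counting 75 days from January 3, 2005 (when the board resolution is passed) gives a deadline of March 19, 2005; January 30, 2005 is within that limit.
Step 2 — must wait 24 days from January 30, 2005 (when the draft resolution is circulated), so not before February 23, 2005; done February 24, 2005 — permitted.
Step 3 — counting 30 days from February 24, 2005 (when the information statement is filed) gives a deadline of March 26, 2005; completed March 24, 2005, before the deadline.
Step 4 — 11 and 54 days from April 7, 2005 (end of the 14-day review period, which began when the proxy materials are mailed on March 24, 2005) are April 18, 2005 and May 31, 2005 respectively; May 30, 2005 falls inside that range.
Step 5 — 21 and 36 days from May 30, 2005 (when the special meeting is convened) are June 20, 2005 and July 5, 2005 respectively; July 10, 2005 is 5 days past the end of the window.

Step 5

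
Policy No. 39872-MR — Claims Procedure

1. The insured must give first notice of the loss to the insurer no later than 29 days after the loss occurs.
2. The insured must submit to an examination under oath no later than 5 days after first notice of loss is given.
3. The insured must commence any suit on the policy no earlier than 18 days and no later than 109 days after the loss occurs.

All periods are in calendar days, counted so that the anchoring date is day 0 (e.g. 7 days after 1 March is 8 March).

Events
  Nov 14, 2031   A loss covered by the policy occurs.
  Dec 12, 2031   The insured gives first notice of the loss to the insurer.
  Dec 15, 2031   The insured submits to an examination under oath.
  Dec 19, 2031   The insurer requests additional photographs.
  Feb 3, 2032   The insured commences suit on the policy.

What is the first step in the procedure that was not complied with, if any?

Step 1 — counting 29 days from Nov 14, 2031 (when the loss occurs) gives a deadline of Dec 13, 2031; Dec 12, 2031 is within that limit.
Step 2 — counting 5 days from Dec 12, 2031 (when first notice of loss is given) gives a deadline of Dec 17, 2031; Dec 15, 2031 is within that limit.
Step 3 — 18 and 109 days from Nov 14, 2031 (when the loss occurs) are Dec 2, 2031 and Mar 2, 2032 respectively; done Feb 3, 2032, which is between those dates.

None — every step was satisfied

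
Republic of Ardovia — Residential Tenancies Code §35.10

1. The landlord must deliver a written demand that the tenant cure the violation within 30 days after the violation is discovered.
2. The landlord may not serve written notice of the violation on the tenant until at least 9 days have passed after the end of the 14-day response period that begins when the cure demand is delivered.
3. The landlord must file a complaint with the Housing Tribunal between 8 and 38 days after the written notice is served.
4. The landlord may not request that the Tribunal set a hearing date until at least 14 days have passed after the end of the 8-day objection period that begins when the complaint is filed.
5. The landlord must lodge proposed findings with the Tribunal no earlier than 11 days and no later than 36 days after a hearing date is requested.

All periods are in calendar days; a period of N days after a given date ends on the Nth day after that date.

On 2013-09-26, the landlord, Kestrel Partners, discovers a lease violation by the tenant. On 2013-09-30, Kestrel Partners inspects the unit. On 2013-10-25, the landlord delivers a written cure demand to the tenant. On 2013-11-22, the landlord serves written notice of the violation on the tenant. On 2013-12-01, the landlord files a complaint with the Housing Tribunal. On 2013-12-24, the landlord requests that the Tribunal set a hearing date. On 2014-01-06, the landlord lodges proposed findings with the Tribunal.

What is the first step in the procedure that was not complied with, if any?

Step 1: 30 days after 2013-09-26 (when the violation is discovered) is 2013-10-26; 2013-10-25 is within that limit.
Step 2: the earliest permitted date is 9 days after 2013-11-08 (end of the 14-day response period, which began when the cure demand is delivered on 2013-10-25), i.e. 2013-11-17; done 2013-11-22, after the minimum wait.
Step 3: the window is 8–38 days after 2013-11-22 (when the written notice is served), so 2013-11-30 through 2013-12-30; 2013-12-01 falls inside that range.
Step 4: the earliest permitted date is 14 days after 2013-12-09 (end of the 8-day objection period, which began when the complaint is filed on 2013-12-01), i.e. 2013-12-23; done 2013-12-24, after the minimum wait.
Step 5: the window is 11–36 days after 2013-12-24 (when a hearing date is requested), so 2014-01-04 through 2014-01-29; done 2014-01-06 — within the window.

None — every step was satisfied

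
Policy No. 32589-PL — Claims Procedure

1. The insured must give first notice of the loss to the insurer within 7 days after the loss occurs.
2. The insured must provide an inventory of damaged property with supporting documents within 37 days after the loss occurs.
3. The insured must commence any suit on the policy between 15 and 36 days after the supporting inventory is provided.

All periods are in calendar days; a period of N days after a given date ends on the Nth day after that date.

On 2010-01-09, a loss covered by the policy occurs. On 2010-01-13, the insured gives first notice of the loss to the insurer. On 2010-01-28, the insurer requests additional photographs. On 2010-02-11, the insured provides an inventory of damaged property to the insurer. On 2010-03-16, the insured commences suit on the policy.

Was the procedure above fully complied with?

Yes

Step 1: 7 days after 2010-01-09 (when the loss occurs) is 2010-01-16; 2010-01-13 is within that limit.
Step 2: 37 days after 2010-01-09 (when the loss occurs) is 2010-02-15; 2010-02-11 is within that limit.
Step 3: the window is 15–36 days after 2010-02-11 (when the supporting inventory is provided), so 2010-02-26 through 2010-03-19; 2010-03-16 falls inside that range.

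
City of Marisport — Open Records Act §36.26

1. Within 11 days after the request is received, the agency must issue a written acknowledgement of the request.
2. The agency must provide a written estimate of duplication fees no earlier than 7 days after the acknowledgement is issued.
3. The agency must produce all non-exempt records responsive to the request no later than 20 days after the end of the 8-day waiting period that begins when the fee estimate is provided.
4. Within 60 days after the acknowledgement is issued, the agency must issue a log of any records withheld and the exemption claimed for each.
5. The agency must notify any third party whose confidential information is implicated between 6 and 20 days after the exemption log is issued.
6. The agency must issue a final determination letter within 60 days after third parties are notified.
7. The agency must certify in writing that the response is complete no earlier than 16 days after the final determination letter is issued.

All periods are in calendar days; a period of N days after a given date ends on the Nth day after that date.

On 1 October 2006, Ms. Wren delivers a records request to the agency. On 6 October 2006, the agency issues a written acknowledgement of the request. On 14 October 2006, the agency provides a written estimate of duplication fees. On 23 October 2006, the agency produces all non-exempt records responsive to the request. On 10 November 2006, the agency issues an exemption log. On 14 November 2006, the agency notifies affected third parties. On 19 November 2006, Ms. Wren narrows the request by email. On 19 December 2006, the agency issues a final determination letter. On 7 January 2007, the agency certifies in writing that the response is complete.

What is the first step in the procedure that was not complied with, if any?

Step 1 — counting 11 days from 1 October 2006 (when the request is received) gives a deadline of 12 October 2006; done 6 October 2006 — timely.
Step 2 — must wait 7 days from 6 October 2006 (when the acknowledgement is issued), so not before 13 October 2006; 14 October 2006 is on or after that date.
Step 3 — counting 20 days from 22 October 2006 (end of the 8-day waiting period, which began when the fee estimate is provided on 14 October 2006) gives a deadline of 11 November 2006; completed 23 October 2006, before the deadline.
Step 4 — counting 60 days from 6 October 2006 (when the acknowledgement is issued) gives a deadline of 5 December 2006; done 10 November 2006 — timely.
Step 5 — 6 and 20 days from 10 November 2006 (when the exemption log is issued) are 16 November 2006 and 30 November 2006 respectively; done 14 November 2006 — 2 days before the window opened.
Later steps need not be reached.

Step 5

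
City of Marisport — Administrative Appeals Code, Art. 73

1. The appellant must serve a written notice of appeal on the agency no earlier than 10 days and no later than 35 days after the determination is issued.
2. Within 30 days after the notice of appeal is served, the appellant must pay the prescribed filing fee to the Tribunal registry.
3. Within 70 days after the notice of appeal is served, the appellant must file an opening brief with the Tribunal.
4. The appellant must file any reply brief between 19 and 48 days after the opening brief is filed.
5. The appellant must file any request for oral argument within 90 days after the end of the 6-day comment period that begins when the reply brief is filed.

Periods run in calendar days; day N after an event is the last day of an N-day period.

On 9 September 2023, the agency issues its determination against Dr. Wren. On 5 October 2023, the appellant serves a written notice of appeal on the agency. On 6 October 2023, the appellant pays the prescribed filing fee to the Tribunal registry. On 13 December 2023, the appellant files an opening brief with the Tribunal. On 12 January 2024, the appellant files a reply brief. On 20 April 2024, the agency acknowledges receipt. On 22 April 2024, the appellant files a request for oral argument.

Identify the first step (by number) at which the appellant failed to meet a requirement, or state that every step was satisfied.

Step 5

Step 1: the window is 10–35 days after 9 September 2023 (when the determination is issued), so 19 September 2023 through 14 October 2023; 5 October 2023 falls inside that range.
Step 2: 30 days after 5 October 2023 (when the notice of appeal is served) is 4 November 2023; 6 October 2023 is within that limit.
Step 3: 70 days after 5 October 2023 (when the notice of appeal is served) is 14 December 2023; 13 December 2023 is within that limit.
Step 4: the window is 19–48 days after 13 December 2023 (when the opening brief is filed), so 1 January 2024 through 30 January 2024; done 12 January 2024, which is between those dates.
Step 5: 90 days after 18 January 2024 (end of the 6-day comment period, which began when the reply brief is filed on 12 January 2024) is 17 April 2024; done 22 April 2024 — 5 days late.
No need to go further; step 5 was not satisfied.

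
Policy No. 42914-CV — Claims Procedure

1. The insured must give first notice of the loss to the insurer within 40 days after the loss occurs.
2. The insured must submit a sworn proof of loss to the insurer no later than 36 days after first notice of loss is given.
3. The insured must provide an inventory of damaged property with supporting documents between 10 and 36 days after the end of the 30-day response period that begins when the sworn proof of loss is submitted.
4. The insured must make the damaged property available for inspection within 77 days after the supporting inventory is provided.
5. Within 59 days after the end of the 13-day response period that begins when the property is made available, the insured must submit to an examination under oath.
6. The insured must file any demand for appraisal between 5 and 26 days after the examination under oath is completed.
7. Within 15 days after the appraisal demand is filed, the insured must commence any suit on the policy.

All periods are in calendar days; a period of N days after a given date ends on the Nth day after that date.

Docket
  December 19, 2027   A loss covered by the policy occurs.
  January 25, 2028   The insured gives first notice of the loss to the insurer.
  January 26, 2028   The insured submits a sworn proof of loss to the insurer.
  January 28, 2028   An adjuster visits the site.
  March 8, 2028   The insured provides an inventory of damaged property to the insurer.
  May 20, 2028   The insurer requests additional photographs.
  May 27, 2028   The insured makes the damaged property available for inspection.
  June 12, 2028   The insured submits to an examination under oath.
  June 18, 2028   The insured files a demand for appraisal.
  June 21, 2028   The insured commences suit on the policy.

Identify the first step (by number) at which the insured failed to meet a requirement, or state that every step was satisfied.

Step 1 — counting 40 days from December 19, 2027 (when the loss occurs) gives a deadline of January 28, 2028; January 25, 2028 is within that limit.
Step 2 — counting 36 days from January 25, 2028 (when first notice of loss is given) gives a deadline of March 1, 2028; done January 26, 2028 — timely.
Step 3 — 10 and 36 days from February 25, 2028 (end of the 30-day response period, which began when the sworn proof of loss is submitted on January 26, 2028) are March 6, 2028 and April 1, 2028 respectively; done March 8, 2028 — within the window.
Step 4 — counting 77 days from March 8, 2028 (when the supporting inventory is provided) gives a deadline of May 24, 2028; done May 27, 2028 — 3 days late.
The analysis stops there.

Step 4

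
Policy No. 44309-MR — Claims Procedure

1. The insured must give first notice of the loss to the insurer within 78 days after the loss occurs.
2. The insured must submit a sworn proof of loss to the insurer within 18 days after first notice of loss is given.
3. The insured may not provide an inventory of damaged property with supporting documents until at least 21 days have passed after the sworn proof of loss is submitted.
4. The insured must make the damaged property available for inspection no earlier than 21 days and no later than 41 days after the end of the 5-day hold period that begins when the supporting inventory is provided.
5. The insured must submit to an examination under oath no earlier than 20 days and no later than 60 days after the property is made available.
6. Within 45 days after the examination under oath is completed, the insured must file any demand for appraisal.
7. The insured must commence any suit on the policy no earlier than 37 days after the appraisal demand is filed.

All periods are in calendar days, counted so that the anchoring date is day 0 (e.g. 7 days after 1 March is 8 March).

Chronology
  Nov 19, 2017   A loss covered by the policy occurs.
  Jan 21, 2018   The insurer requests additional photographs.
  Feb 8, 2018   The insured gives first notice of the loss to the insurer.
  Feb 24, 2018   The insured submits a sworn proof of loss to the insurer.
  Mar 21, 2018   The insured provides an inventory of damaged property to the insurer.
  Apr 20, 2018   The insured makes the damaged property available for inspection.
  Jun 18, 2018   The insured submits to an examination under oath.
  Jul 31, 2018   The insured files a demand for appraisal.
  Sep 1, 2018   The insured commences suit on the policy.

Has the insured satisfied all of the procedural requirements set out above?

No

Step 1: 78 days after Nov 19, 2017 (when the loss occurs) is Feb 5, 2018; not done until Feb 8, 2018, 3 days after the deadline.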